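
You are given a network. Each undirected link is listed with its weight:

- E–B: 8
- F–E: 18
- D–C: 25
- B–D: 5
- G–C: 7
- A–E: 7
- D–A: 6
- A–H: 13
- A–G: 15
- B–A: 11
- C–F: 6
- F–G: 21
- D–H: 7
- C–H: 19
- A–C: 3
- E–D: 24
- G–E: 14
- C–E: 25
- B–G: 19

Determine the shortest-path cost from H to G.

23

Enumerating some paths:
H - D - A - G: 7+6+15 = 28
H - C - G: 19+7 = 26
H - A - C - G: 13+3+7 = 23
H - A - G: 13+15 = 28
The minimum is 23 via H - A - C - G.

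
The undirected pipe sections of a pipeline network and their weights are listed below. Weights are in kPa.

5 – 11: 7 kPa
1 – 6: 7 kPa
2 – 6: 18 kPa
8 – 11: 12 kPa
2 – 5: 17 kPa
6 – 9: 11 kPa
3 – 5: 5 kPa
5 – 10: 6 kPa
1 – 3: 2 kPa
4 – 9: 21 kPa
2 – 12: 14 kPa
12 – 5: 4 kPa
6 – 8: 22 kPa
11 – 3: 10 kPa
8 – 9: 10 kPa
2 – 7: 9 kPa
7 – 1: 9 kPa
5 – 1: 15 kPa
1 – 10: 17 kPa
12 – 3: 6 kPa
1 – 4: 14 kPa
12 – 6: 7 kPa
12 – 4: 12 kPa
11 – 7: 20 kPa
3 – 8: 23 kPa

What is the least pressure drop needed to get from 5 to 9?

22 kPa

Settle nodes by increasing distance from 5:
5: 0
12: 4  (via 5)
3: 5  (via 5)
10: 6  (via 5)
1: 7  (via 3)
11: 7  (via 5)
6: 11  (via 12)
4: 16  (via 12)
7: 16  (via 1)
2: 17  (via 5)
8: 19  (via 11)
9: 22  (via 6)
Shortest route: 5 → 12 → 6 → 9 = 22 kPa.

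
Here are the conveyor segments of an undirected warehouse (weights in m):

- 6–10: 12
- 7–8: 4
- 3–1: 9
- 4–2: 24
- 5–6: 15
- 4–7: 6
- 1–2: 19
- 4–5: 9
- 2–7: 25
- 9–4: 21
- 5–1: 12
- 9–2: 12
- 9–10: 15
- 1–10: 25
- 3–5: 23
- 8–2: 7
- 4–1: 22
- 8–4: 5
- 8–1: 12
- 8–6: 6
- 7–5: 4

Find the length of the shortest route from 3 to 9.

Shortest distances from 3:
3: 0
1: 9  (via 3)
5: 21  (via 1)
8: 21  (via 1)
7: 25  (via 5)
4: 26  (via 8)
6: 27  (via 8)
2: 28  (via 1)
10: 34  (via 1)
9: 40  (via 2)
Shortest route: 3–1–2–9 = 40 m.

40 m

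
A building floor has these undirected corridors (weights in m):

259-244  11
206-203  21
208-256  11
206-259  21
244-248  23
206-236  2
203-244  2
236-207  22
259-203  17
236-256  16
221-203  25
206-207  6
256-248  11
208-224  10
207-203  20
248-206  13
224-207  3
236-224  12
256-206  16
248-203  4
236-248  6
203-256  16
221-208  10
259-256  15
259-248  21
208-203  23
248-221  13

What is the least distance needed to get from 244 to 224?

23 m

Settle nodes by increasing distance from 244:
244: 0
203: 2  (via 244)
248: 6  (via 203)
259: 11  (via 244)
236: 12  (via 248)
206: 14  (via 236)
256: 17  (via 248)
221: 19  (via 248)
207: 20  (via 206)
224: 23  (via 207)
Shortest route: 244 → 203 → 248 → 236 → 206 → 207 → 224 = 23 m.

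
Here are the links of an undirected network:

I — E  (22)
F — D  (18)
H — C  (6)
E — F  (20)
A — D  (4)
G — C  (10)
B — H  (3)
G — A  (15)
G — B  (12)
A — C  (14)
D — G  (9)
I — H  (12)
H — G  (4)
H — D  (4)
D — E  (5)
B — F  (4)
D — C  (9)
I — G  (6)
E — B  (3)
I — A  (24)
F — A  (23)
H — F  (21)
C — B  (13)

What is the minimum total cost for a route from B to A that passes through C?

Best B to C: B → H → C costing 9
Shortest C→A: C → D → A = 13
Total via C: 9 + 13 = 22.

22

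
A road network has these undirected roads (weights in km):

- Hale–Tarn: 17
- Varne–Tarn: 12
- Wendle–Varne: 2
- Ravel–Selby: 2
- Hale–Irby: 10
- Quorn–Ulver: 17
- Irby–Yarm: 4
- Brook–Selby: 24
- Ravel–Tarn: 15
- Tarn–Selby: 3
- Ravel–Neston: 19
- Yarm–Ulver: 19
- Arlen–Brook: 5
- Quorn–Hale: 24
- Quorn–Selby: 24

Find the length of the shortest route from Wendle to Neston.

38 km

Candidate routes:
Wendle → Varne → Tarn → Ravel → Neston: 2+12+15+19 = 48
Wendle → Varne → Tarn → Selby → Ravel → Neston: 2+12+3+2+19 = 38
The minimum is 38 km via Wendle → Varne → Tarn → Selby → Ravel → Neston.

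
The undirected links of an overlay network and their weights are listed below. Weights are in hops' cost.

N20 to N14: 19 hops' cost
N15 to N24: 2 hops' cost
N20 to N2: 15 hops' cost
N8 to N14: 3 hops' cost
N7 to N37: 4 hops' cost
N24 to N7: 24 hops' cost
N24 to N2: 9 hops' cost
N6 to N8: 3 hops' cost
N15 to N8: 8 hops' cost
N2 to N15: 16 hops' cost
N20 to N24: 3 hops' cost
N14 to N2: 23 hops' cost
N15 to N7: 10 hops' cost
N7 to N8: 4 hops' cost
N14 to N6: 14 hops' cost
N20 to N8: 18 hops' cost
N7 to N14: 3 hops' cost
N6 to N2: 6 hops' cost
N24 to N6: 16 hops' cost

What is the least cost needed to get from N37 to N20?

Settle nodes by increasing distance from N37:
N37: 0
N7: 4  (via N37)
N14: 7  (via N7)
N8: 8  (via N7)
N6: 11  (via N8)
N15: 14  (via N7)
N24: 16  (via N15)
N2: 17  (via N6)
N20: 19  (via N24)
Shortest route: N37–N7–N15–N24–N20 = 19 hops' cost.

19 hops' cost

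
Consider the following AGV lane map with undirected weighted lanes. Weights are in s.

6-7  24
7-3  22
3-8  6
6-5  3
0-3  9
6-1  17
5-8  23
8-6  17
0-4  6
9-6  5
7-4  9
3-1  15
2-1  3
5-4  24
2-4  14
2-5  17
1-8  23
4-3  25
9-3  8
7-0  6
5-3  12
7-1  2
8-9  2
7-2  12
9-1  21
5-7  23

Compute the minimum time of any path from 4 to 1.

Running Dijkstra from 4:
4: 0
0: 6  (via 4)
7: 9  (via 4)
1: 11  (via 7)
Shortest route: 4–7–1 = 11 s.

11 s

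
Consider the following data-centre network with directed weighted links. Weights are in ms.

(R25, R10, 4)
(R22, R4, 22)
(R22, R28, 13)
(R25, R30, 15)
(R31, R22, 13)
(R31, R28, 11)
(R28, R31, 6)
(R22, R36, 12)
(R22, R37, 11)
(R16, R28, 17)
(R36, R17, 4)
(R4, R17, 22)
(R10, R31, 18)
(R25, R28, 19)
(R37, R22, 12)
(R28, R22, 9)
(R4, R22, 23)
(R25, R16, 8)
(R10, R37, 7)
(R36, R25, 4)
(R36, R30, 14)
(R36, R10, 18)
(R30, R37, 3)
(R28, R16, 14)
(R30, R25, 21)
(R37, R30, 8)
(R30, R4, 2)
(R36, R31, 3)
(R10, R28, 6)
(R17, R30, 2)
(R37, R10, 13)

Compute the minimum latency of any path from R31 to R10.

Enumerating some paths:
R31 - R28 - R22 - R36 - R25 - R10: 11+9+12+4+4 = 40
R31 - R22 - R37 - R10: 13+11+13 = 37
R31 - R22 - R36 - R10: 13+12+18 = 43
R31 - R22 - R36 - R25 - R10: 13+12+4+4 = 33
The minimum is 33 ms via R31 - R22 - R36 - R25 - R10.

33 ms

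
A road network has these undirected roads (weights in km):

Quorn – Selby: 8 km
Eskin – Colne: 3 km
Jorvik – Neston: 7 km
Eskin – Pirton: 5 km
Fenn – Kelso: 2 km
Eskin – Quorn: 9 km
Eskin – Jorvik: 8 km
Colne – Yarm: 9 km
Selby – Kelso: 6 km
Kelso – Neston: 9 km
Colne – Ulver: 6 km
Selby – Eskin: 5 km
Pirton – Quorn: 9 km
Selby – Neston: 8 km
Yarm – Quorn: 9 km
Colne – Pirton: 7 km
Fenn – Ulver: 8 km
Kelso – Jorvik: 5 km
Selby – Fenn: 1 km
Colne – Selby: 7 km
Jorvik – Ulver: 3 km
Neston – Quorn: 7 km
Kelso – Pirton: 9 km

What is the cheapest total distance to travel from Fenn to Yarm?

Compare a few routes:
Fenn–Selby–Eskin–Colne–Yarm: 1+5+3+9 = 18
Fenn–Selby–Quorn–Yarm: 1+8+9 = 18
Fenn–Selby–Colne–Yarm: 1+7+9 = 17
Cheapest is Fenn–Selby–Colne–Yarm at 17 km.

17 km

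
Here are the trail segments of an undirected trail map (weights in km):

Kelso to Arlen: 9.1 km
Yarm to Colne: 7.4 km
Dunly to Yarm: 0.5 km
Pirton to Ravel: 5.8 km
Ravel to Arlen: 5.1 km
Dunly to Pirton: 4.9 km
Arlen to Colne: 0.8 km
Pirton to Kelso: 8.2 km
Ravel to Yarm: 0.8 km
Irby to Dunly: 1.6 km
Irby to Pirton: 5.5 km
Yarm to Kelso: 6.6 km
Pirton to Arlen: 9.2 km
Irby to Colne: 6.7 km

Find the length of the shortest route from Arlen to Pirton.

Enumerating some paths:
Arlen–Ravel–Pirton: 5.1+5.8 = 10.9
Arlen–Pirton: 9.2 = 9.2
Cheapest is Arlen–Pirton at 9.2 km.

9.2 km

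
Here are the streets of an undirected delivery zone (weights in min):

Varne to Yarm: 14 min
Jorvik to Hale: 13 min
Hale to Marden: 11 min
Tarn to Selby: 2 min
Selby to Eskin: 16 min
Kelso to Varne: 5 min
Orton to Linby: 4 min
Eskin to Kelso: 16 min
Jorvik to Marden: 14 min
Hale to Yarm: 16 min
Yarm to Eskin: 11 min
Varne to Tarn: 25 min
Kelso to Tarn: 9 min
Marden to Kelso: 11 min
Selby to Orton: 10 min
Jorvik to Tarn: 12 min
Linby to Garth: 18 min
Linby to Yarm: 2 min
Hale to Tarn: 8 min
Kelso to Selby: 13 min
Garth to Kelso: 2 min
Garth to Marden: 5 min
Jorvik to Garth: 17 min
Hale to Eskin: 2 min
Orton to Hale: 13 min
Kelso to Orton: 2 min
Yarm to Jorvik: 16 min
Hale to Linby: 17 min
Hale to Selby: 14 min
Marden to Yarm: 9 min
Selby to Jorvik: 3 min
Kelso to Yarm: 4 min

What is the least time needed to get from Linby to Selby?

Shortest distances from Linby:
Linby: 0
Yarm: 2  (via Linby)
Orton: 4  (via Linby)
Kelso: 6  (via Yarm)
Garth: 8  (via Kelso)
Varne: 11  (via Kelso)
Marden: 11  (via Yarm)
Eskin: 13  (via Yarm)
Selby: 14  (via Orton)
Shortest route: Linby–Orton–Selby = 14 min.

14 min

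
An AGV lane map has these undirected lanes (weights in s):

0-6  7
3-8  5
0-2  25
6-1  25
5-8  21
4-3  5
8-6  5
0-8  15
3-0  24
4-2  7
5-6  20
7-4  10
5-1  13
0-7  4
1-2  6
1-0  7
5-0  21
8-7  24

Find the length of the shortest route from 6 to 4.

15 s

Compare a few routes:
6 - 0 - 1 - 2 - 4: 7+7+6+7 = 27
6 - 0 - 7 - 4: 7+4+10 = 21
6 - 8 - 3 - 4: 5+5+5 = 15
Cheapest is 6 - 8 - 3 - 4 at 15 s.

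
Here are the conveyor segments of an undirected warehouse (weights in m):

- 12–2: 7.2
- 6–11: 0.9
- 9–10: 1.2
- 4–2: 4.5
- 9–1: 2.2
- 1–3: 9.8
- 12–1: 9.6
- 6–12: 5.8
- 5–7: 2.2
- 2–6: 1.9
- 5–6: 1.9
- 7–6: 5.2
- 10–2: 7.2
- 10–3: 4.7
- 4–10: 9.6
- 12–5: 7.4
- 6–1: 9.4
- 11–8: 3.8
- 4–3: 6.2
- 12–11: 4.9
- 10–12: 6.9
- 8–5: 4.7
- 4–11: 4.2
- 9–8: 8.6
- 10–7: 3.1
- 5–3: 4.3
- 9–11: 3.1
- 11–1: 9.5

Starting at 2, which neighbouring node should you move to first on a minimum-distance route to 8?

Enumerating some paths:
2 → 6 → 5 → 8: 1.9+1.9+4.7 = 8.5
2 → 6 → 11 → 8: 1.9+0.9+3.8 = 6.6
Cheapest is 2 → 6 → 11 → 8 at 6.6 m.
So from 2 the first move is to 6.

6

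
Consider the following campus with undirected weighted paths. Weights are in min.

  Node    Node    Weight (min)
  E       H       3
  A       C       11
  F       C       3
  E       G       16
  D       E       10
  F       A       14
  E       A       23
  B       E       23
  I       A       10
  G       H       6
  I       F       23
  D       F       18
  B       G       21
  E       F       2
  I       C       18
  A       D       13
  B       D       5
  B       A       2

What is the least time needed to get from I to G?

Settle nodes by increasing distance from I:
I: 0
A: 10  (via I)
B: 12  (via A)
D: 17  (via B)
C: 18  (via I)
F: 21  (via C)
E: 23  (via F)
H: 26  (via E)
G: 32  (via H)
Shortest route: I → C → F → E → H → G = 32 min.

32 min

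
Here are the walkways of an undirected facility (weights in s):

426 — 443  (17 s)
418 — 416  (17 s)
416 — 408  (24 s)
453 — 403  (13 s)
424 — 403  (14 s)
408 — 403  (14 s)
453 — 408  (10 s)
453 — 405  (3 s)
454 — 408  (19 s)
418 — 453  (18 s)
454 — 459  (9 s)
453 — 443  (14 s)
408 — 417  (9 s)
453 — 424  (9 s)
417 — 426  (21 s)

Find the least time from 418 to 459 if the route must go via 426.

Shortest 418→426: 418 → 453 → 443 → 426 = 49
Best 426 to 459: 426 → 417 → 408 → 454 → 459 costing 58
Total via 426: 49 + 58 = 107 s.

107 s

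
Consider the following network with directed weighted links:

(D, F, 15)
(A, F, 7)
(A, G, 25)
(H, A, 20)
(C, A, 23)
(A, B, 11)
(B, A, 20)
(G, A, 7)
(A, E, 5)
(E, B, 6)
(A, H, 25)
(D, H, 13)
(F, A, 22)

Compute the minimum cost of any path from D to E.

Compare a few routes:
D → H → A → E: 13+20+5 = 38
D → F → A → E: 15+22+5 = 42
Cheapest is D → H → A → E at 38.

38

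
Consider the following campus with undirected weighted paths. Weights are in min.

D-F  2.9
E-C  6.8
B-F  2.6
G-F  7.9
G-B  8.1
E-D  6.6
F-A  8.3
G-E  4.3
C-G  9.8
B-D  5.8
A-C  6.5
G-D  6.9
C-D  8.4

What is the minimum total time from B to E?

Compare a few routes:
B–G–E: 8.1+4.3 = 12.4
B–F–D–E: 2.6+2.9+6.6 = 12.1
The minimum is 12.1 min via B–F–D–E.

12.1 min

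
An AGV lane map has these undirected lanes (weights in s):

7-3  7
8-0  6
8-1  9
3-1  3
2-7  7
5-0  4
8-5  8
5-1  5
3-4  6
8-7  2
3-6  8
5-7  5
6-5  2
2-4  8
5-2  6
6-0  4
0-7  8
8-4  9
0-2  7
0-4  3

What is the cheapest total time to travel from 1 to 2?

11 s

Running Dijkstra from 1:
1: 0
3: 3  (via 1)
5: 5  (via 1)
6: 7  (via 5)
0: 9  (via 5)
4: 9  (via 3)
8: 9  (via 1)
7: 10  (via 3)
2: 11  (via 5)
Shortest route: 1 → 5 → 2 = 11 s.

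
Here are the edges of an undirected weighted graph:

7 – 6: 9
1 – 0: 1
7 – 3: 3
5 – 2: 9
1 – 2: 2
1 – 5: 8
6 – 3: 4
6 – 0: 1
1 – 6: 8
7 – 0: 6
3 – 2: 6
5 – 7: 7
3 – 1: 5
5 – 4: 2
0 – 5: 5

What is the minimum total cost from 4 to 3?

12

Enumerating some paths:
4 → 5 → 1 → 3: 2+8+5 = 15
4 → 5 → 0 → 1 → 3: 2+5+1+5 = 13
4 → 5 → 0 → 6 → 3: 2+5+1+4 = 12
The minimum is 12 via 4 → 5 → 0 → 6 → 3.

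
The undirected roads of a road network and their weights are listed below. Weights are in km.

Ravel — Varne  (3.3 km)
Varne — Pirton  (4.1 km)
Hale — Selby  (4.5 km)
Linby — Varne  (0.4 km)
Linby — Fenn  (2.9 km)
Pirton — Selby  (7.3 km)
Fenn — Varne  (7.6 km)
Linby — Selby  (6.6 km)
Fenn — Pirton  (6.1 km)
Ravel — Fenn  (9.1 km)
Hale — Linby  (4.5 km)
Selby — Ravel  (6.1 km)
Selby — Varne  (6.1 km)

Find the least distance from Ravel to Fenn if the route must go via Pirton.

Shortest Ravel→Pirton: Ravel–Varne–Pirton = 7.4
Best Pirton to Fenn: Pirton–Fenn costing 6.1
Total via Pirton: 7.4 + 6.1 = 13.5 km.

13.5 km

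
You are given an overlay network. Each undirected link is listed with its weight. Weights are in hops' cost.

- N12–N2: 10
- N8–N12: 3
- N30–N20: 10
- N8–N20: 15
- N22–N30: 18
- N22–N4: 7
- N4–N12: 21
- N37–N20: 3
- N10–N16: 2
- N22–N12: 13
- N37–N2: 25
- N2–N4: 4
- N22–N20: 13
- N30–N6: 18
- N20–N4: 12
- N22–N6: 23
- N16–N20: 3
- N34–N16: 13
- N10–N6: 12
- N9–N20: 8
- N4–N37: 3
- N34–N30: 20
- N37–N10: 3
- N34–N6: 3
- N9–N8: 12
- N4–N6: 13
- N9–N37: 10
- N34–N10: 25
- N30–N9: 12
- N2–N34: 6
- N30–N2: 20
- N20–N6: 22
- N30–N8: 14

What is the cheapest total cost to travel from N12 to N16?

21 hops' cost

Candidate routes:
N12 - N8 - N20 - N16: 3+15+3 = 21
N12 - N2 - N4 - N37 - N20 - N16: 10+4+3+3+3 = 23
N12 - N2 - N4 - N37 - N10 - N16: 10+4+3+3+2 = 22
Cheapest is N12 - N8 - N20 - N16 at 21 hops' cost.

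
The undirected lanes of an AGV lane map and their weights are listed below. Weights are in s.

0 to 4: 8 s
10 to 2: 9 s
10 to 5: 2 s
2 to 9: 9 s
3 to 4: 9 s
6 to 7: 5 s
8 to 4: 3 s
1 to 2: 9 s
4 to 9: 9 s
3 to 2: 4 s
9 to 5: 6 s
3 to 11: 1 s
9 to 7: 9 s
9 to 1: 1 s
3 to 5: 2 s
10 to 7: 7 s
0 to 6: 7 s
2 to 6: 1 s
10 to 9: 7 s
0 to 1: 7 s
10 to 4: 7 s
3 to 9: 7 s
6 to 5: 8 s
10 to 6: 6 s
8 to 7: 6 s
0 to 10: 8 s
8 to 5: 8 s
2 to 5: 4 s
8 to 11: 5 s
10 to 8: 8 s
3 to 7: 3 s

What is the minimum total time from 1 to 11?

9 s

Shortest distances from 1:
1: 0
9: 1  (via 1)
0: 7  (via 1)
5: 7  (via 9)
3: 8  (via 9)
10: 8  (via 9)
2: 9  (via 1)
11: 9  (via 3)
Shortest route: 1 → 9 → 3 → 11 = 9 s.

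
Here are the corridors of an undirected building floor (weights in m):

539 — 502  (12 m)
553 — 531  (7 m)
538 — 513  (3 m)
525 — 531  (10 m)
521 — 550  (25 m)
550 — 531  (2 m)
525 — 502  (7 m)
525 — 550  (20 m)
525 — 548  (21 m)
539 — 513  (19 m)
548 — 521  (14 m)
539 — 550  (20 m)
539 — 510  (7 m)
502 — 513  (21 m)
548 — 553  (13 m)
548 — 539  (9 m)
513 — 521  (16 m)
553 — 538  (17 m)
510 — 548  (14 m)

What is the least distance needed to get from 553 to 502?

Enumerating some paths:
553 - 548 - 539 - 502: 13+9+12 = 34
553 - 531 - 550 - 525 - 502: 7+2+20+7 = 36
553 - 531 - 550 - 539 - 502: 7+2+20+12 = 41
553 - 531 - 525 - 502: 7+10+7 = 24
The minimum is 24 m via 553 - 531 - 525 - 502.

24 m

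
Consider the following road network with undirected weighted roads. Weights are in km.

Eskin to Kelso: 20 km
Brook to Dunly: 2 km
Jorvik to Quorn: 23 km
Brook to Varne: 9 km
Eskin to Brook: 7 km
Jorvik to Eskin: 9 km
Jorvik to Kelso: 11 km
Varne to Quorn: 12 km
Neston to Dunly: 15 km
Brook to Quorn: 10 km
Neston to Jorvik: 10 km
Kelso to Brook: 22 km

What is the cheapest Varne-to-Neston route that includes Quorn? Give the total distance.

39 km

Best Varne to Quorn: Varne → Quorn costing 12
Best Quorn to Neston: Quorn → Brook → Dunly → Neston costing 27
Total via Quorn: 12 + 27 = 39 km.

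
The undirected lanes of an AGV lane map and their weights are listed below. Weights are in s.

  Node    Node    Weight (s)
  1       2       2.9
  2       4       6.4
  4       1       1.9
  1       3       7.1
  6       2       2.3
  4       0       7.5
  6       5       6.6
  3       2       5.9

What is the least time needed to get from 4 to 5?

13.7 s

Candidate routes:
4 → 1 → 2 → 6 → 5: 1.9+2.9+2.3+6.6 = 13.7
4 → 1 → 3 → 2 → 6 → 5: 1.9+7.1+5.9+2.3+6.6 = 23.8
4 → 2 → 6 → 5: 6.4+2.3+6.6 = 15.3
The minimum is 13.7 s via 4 → 1 → 2 → 6 → 5.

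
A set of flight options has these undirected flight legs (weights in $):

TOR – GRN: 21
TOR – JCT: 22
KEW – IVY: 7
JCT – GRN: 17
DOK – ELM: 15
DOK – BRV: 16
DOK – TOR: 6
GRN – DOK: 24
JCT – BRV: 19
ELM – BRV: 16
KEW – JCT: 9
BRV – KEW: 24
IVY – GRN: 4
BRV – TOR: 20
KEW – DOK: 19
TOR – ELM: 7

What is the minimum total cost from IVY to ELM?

Enumerating some paths:
IVY - KEW - DOK - TOR - ELM: 7+19+6+7 = 39
IVY - GRN - TOR - ELM: 4+21+7 = 32
Cheapest is IVY - GRN - TOR - ELM at $32.

$32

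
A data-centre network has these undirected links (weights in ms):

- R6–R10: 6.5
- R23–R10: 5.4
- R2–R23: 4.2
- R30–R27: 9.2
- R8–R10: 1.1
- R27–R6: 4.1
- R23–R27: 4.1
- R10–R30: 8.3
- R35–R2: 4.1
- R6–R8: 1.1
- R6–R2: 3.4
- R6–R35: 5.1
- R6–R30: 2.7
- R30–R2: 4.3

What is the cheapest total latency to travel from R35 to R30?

Enumerating some paths:
R35–R2–R6–R30: 4.1+3.4+2.7 = 10.2
R35–R2–R30: 4.1+4.3 = 8.4
R35–R6–R30: 5.1+2.7 = 7.8
R35–R6–R2–R30: 5.1+3.4+4.3 = 12.8
The minimum is 7.8 ms via R35–R6–R30.

7.8 ms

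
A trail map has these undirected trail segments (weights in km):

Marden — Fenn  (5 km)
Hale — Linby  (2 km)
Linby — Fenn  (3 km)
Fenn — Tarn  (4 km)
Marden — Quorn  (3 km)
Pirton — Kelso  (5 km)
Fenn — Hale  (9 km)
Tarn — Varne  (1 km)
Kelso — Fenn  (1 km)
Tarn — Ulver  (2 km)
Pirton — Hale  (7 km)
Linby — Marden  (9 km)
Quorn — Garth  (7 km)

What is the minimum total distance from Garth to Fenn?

Settle nodes by increasing distance from Garth:
Garth: 0
Quorn: 7  (via Garth)
Marden: 10  (via Quorn)
Fenn: 15  (via Marden)
Shortest route: Garth → Quorn → Marden → Fenn = 15 km.

15 km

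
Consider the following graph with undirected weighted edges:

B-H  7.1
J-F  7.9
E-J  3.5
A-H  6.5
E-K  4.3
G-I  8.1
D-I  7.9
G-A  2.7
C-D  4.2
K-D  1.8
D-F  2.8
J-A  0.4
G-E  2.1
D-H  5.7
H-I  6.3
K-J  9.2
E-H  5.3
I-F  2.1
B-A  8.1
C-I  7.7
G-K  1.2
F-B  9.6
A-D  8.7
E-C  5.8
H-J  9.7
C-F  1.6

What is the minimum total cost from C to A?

Compare a few routes:
C - D - K - G - A: 4.2+1.8+1.2+2.7 = 9.9
C - F - D - K - G - A: 1.6+2.8+1.8+1.2+2.7 = 10.1
C - E - J - A: 5.8+3.5+0.4 = 9.7
C - F - J - A: 1.6+7.9+0.4 = 9.9
Cheapest is C - E - J - A at 9.7.

9.7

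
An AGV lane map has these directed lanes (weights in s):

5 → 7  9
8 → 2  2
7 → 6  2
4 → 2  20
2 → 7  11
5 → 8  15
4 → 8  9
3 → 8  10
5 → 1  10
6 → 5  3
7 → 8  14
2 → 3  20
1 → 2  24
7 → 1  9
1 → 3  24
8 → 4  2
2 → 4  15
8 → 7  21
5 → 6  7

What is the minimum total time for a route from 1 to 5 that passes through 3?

Shortest 1→3: 1–3 = 24
Shortest 3→5: 3–8–2–7–6–5 = 28
Total via 3: 24 + 28 = 52 s.

52 s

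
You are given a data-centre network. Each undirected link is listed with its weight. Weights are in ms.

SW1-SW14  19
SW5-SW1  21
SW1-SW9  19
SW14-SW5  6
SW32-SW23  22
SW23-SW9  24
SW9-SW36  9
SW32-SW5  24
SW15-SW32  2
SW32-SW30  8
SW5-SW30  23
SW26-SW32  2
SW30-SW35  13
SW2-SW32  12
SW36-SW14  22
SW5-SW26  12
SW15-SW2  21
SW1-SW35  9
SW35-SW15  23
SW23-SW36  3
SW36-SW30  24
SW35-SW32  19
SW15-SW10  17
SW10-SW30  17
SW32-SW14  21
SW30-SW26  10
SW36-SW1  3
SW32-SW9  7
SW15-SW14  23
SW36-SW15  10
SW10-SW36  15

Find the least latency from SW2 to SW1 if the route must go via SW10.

Best SW2 to SW10: SW2–SW32–SW15–SW10 costing 31
Best SW10 to SW1: SW10–SW36–SW1 costing 18
Total via SW10: 31 + 18 = 49 ms.

49 ms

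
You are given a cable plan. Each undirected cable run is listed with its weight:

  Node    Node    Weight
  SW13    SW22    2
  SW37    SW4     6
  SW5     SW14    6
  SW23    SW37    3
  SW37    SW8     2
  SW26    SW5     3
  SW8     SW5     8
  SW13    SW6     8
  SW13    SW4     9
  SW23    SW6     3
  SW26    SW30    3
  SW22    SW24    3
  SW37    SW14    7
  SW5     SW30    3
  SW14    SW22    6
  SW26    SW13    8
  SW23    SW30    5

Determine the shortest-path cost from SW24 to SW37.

16

Shortest distances from SW24:
SW24: 0
SW22: 3  (via SW24)
SW13: 5  (via SW22)
SW14: 9  (via SW22)
SW6: 13  (via SW13)
SW26: 13  (via SW13)
SW4: 14  (via SW13)
SW5: 15  (via SW14)
SW23: 16  (via SW6)
SW30: 16  (via SW26)
SW37: 16  (via SW14)
Shortest route: SW24–SW22–SW14–SW37 = 16.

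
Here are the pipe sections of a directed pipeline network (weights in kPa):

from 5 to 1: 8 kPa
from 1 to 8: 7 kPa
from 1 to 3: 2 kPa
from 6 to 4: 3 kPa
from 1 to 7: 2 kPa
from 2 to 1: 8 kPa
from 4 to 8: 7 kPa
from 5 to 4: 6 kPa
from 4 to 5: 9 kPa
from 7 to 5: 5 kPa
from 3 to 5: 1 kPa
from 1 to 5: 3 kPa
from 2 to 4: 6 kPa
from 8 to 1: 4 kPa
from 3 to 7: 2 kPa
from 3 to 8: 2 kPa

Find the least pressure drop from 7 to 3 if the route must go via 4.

24 kPa

Best 7 to 4: 7 → 5 → 4 costing 11
Shortest 4→3: 4 → 8 → 1 → 3 = 13
Total via 4: 11 + 13 = 24 kPa.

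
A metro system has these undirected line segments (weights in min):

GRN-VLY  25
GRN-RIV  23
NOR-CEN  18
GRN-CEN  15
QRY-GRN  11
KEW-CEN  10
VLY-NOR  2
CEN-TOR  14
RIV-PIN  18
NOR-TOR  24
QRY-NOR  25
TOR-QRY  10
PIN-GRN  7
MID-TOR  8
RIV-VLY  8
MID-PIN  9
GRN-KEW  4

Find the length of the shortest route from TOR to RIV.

34 min

Enumerating some paths:
TOR - CEN - NOR - VLY - RIV: 14+18+2+8 = 42
TOR - MID - PIN - RIV: 8+9+18 = 35
TOR - NOR - VLY - RIV: 24+2+8 = 34
Cheapest is TOR - NOR - VLY - RIV at 34 min.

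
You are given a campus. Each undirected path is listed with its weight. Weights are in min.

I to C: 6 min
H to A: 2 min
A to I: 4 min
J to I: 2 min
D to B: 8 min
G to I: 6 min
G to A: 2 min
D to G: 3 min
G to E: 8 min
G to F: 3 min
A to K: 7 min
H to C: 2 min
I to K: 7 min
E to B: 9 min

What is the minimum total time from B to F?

14 min

Shortest distances from B:
B: 0
D: 8  (via B)
E: 9  (via B)
G: 11  (via D)
A: 13  (via G)
F: 14  (via G)
Shortest route: B–D–G–F = 14 min.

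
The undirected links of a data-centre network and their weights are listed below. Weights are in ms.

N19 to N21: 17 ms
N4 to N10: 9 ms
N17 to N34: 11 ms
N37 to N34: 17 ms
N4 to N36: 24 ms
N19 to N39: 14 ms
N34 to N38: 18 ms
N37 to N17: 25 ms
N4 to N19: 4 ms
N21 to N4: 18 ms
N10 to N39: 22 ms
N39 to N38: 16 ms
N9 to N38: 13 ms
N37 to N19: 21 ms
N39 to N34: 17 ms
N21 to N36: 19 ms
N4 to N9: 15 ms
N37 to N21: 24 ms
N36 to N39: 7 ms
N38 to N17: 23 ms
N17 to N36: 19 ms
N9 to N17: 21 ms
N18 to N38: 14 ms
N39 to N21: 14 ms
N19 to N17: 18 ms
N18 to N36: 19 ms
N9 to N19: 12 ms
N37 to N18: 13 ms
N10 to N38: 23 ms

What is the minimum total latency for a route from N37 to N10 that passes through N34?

56 ms

Shortest N37→N34: N37 → N34 = 17
Shortest N34→N10: N34 → N39 → N10 = 39
Total via N34: 17 + 39 = 56 ms.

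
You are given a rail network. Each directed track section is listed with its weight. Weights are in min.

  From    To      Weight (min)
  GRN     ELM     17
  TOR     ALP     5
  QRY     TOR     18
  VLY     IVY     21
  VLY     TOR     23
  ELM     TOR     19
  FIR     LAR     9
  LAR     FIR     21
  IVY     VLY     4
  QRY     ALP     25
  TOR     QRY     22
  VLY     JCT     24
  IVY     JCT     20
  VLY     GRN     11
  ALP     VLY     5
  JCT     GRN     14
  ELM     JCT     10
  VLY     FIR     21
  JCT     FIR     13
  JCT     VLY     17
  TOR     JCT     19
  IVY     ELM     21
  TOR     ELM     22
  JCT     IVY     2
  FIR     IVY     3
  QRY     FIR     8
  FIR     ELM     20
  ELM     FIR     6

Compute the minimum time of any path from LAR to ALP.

Settle nodes by increasing distance from LAR:
LAR: 0
FIR: 21  (via LAR)
IVY: 24  (via FIR)
VLY: 28  (via IVY)
GRN: 39  (via VLY)
ELM: 41  (via FIR)
JCT: 44  (via IVY)
TOR: 51  (via VLY)
ALP: 56  (via TOR)
Shortest route: LAR → FIR → IVY → VLY → TOR → ALP = 56 min.

56 min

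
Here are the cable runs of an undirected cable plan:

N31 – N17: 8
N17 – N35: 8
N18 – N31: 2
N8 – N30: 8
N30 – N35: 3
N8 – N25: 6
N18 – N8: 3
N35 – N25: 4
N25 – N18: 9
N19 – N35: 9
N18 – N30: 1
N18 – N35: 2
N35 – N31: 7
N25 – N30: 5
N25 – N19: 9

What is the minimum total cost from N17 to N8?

Compare a few routes:
N17 - N31 - N18 - N30 - N8: 8+2+1+8 = 19
N17 - N35 - N18 - N8: 8+2+3 = 13
N17 - N35 - N25 - N8: 8+4+6 = 18
N17 - N35 - N30 - N18 - N8: 8+3+1+3 = 15
The minimum is 13 via N17 - N35 - N18 - N8.

13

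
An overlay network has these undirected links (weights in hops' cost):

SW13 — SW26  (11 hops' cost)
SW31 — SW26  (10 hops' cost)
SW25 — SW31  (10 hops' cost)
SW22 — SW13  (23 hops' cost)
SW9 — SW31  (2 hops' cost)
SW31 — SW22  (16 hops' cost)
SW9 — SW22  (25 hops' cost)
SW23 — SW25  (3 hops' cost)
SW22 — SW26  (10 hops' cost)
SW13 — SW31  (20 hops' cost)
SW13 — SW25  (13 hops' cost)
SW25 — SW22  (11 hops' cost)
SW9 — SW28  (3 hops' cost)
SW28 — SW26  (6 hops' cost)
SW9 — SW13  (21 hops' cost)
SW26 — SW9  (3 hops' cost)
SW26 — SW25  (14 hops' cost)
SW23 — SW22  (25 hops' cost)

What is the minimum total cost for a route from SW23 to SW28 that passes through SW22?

Best SW23 to SW22: SW23–SW25–SW22 costing 14
Best SW22 to SW28: SW22–SW26–SW28 costing 16
Total via SW22: 14 + 16 = 30 hops' cost.

30 hops' cost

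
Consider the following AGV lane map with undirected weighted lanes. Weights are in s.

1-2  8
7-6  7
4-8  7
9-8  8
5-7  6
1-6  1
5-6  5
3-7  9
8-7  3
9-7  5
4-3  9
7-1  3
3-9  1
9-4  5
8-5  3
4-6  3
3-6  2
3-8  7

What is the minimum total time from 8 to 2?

Running Dijkstra from 8:
8: 0
5: 3  (via 8)
7: 3  (via 8)
1: 6  (via 7)
3: 7  (via 8)
4: 7  (via 8)
6: 7  (via 1)
9: 8  (via 8)
2: 14  (via 1)
Shortest route: 8–7–1–2 = 14 s.

14 s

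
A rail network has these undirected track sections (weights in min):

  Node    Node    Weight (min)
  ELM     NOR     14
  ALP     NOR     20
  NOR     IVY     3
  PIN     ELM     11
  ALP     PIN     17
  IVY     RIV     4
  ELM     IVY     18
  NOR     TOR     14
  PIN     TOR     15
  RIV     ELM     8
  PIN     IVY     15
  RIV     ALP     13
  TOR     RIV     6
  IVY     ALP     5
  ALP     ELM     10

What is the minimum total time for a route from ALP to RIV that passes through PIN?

Best ALP to PIN: ALP → PIN costing 17
Shortest PIN→RIV: PIN → ELM → RIV = 19
Total via PIN: 17 + 19 = 36 min.

36 min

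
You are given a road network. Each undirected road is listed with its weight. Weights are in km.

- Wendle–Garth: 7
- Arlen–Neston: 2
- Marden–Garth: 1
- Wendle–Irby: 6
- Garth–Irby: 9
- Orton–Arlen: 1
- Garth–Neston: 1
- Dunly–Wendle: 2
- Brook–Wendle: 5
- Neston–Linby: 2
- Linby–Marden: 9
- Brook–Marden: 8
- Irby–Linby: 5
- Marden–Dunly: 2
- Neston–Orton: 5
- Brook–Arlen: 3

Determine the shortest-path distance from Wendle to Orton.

Running Dijkstra from Wendle:
Wendle: 0
Dunly: 2  (via Wendle)
Marden: 4  (via Dunly)
Garth: 5  (via Marden)
Brook: 5  (via Wendle)
Neston: 6  (via Garth)
Irby: 6  (via Wendle)
Arlen: 8  (via Brook)
Linby: 8  (via Neston)
Orton: 9  (via Arlen)
Shortest route: Wendle–Brook–Arlen–Orton = 9 km.

9 km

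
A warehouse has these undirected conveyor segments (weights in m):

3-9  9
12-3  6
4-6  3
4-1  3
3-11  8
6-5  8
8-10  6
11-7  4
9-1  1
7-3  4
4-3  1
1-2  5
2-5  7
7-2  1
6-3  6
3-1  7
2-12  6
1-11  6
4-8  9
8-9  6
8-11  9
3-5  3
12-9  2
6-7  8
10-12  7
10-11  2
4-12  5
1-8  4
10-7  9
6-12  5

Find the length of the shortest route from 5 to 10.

Compare a few routes:
5 - 3 - 11 - 10: 3+8+2 = 13
5 - 2 - 7 - 11 - 10: 7+1+4+2 = 14
The minimum is 13 m via 5 - 3 - 11 - 10.

13 m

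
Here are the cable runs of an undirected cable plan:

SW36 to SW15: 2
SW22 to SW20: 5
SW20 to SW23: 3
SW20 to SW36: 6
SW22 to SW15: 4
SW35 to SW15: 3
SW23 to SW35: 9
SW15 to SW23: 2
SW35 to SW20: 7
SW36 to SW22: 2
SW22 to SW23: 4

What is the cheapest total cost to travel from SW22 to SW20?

5

Candidate routes:
SW22 → SW23 → SW20: 4+3 = 7
SW22 → SW20: 5 = 5
Cheapest is SW22 → SW20 at 5.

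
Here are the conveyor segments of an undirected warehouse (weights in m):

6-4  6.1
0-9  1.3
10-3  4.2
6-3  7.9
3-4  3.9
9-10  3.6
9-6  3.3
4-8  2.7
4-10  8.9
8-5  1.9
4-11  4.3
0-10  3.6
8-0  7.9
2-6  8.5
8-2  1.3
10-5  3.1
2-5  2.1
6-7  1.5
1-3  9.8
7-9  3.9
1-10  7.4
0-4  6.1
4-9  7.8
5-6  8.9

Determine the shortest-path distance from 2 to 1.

12.6 m

Compare a few routes:
2 → 8 → 4 → 3 → 1: 1.3+2.7+3.9+9.8 = 17.7
2 → 8 → 5 → 10 → 1: 1.3+1.9+3.1+7.4 = 13.7
2 → 5 → 10 → 1: 2.1+3.1+7.4 = 12.6
Cheapest is 2 → 5 → 10 → 1 at 12.6 m.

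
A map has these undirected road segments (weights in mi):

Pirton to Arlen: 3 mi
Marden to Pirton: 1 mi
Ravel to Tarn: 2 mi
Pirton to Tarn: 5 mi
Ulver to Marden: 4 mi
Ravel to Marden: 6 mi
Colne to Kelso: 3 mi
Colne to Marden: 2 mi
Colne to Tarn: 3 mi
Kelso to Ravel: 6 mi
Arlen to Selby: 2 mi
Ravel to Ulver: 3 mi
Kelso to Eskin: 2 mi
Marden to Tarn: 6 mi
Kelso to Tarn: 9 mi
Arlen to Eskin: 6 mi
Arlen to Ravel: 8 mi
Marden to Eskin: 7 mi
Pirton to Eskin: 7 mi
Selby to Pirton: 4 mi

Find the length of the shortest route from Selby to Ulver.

Candidate routes:
Selby–Arlen–Pirton–Marden–Ulver: 2+3+1+4 = 10
Selby–Pirton–Marden–Ulver: 4+1+4 = 9
The minimum is 9 mi via Selby–Pirton–Marden–Ulver.

9 mi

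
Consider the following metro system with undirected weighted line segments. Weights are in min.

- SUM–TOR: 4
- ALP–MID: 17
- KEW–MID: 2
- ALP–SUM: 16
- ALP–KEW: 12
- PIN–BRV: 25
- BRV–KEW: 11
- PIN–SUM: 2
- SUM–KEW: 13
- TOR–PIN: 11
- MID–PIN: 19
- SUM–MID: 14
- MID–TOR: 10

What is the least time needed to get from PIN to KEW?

Compare a few routes:
PIN - SUM - KEW: 2+13 = 15
PIN - SUM - MID - KEW: 2+14+2 = 18
The minimum is 15 min via PIN - SUM - KEW.

15 min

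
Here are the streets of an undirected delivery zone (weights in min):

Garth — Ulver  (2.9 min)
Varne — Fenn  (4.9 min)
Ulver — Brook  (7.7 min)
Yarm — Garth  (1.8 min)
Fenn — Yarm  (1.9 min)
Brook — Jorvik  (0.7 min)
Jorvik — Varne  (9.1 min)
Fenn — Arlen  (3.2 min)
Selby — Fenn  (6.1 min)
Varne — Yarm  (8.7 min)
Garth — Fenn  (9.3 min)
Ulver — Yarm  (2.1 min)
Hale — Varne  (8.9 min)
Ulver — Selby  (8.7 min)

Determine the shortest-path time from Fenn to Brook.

Running Dijkstra from Fenn:
Fenn: 0
Yarm: 1.9  (via Fenn)
Arlen: 3.2  (via Fenn)
Garth: 3.7  (via Yarm)
Ulver: 4  (via Yarm)
Varne: 4.9  (via Fenn)
Selby: 6.1  (via Fenn)
Brook: 11.7  (via Ulver)
Shortest route: Fenn–Yarm–Ulver–Brook = 11.7 min.

11.7 min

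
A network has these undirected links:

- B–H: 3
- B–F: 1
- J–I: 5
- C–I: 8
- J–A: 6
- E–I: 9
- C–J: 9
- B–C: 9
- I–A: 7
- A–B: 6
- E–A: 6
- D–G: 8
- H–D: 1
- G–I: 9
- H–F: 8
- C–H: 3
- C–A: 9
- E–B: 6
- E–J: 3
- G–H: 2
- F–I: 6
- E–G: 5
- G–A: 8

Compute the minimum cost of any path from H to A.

9

Compare a few routes:
H - C - A: 3+9 = 12
H - B - A: 3+6 = 9
H - G - A: 2+8 = 10
Cheapest is H - B - A at 9.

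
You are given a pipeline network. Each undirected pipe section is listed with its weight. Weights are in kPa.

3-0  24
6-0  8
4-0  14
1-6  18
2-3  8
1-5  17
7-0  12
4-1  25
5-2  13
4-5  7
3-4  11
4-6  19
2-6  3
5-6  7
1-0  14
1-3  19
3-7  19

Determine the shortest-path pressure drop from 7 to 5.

27 kPa

Candidate routes:
7 → 0 → 6 → 5: 12+8+7 = 27
7 → 0 → 6 → 2 → 5: 12+8+3+13 = 36
7 → 0 → 4 → 5: 12+14+7 = 33
The minimum is 27 kPa via 7 → 0 → 6 → 5.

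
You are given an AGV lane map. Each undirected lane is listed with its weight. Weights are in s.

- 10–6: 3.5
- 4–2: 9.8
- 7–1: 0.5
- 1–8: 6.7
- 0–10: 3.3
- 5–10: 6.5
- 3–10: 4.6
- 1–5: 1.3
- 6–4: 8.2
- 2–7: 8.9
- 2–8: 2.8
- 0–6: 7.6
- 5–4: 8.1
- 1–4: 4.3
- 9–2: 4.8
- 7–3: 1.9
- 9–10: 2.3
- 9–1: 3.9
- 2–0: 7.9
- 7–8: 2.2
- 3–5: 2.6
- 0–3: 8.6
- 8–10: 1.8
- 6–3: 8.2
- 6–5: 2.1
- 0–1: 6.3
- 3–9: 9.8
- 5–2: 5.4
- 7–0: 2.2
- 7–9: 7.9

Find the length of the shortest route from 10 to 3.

Running Dijkstra from 10:
10: 0
8: 1.8  (via 10)
9: 2.3  (via 10)
0: 3.3  (via 10)
6: 3.5  (via 10)
7: 4  (via 8)
1: 4.5  (via 7)
2: 4.6  (via 8)
3: 4.6  (via 10)
Shortest route: 10 → 3 = 4.6 s.

4.6 s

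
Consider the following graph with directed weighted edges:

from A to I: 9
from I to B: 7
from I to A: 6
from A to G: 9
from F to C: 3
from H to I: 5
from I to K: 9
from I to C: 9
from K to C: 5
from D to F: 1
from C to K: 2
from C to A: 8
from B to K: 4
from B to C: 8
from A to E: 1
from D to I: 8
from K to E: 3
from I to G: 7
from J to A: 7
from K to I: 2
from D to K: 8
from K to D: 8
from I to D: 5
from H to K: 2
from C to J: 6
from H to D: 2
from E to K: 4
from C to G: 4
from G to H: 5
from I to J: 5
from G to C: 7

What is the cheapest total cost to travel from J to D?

Candidate routes:
J–A–E–K–I–D: 7+1+4+2+5 = 19
J–A–E–K–D: 7+1+4+8 = 20
J–A–I–D: 7+9+5 = 21
Cheapest is J–A–E–K–I–D at 19.

19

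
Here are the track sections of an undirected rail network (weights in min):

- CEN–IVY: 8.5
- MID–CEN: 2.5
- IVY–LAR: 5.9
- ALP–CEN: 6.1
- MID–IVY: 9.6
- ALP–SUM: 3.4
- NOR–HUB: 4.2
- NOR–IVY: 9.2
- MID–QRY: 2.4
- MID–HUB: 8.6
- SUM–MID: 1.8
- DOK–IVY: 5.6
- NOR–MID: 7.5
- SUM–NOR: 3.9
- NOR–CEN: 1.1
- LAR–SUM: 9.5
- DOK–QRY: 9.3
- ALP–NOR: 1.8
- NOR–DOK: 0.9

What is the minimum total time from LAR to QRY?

Candidate routes:
LAR - IVY - CEN - MID - QRY: 5.9+8.5+2.5+2.4 = 19.3
LAR - IVY - DOK - NOR - CEN - MID - QRY: 5.9+5.6+0.9+1.1+2.5+2.4 = 18.4
LAR - IVY - MID - QRY: 5.9+9.6+2.4 = 17.9
LAR - SUM - MID - QRY: 9.5+1.8+2.4 = 13.7
Cheapest is LAR - SUM - MID - QRY at 13.7 min.

13.7 min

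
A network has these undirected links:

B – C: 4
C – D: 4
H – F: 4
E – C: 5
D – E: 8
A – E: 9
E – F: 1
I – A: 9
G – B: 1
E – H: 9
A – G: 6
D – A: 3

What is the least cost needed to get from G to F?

11

Running Dijkstra from G:
G: 0
B: 1  (via G)
C: 5  (via B)
A: 6  (via G)
D: 9  (via C)
E: 10  (via C)
F: 11  (via E)
Shortest route: G–B–C–E–F = 11.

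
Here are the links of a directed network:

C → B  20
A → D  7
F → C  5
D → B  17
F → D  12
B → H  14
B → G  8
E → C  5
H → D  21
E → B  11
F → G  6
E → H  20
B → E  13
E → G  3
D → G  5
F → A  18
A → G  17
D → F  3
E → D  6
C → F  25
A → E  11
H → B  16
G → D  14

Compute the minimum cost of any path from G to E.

Enumerating some paths:
G–D–F–A–E: 14+3+18+11 = 46
G–D–F–C–B–E: 14+3+5+20+13 = 55
G–D–B–E: 14+17+13 = 44
The minimum is 44 via G–D–B–E.

44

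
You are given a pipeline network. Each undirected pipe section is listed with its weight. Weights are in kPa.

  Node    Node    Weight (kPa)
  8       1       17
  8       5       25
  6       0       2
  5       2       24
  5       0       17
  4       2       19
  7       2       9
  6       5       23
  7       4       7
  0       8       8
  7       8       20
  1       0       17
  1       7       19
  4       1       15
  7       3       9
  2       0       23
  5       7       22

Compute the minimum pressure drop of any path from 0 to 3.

37 kPa

Settle nodes by increasing distance from 0:
0: 0
6: 2  (via 0)
8: 8  (via 0)
1: 17  (via 0)
5: 17  (via 0)
2: 23  (via 0)
7: 28  (via 8)
4: 32  (via 1)
3: 37  (via 7)
Shortest route: 0 → 8 → 7 → 3 = 37 kPa.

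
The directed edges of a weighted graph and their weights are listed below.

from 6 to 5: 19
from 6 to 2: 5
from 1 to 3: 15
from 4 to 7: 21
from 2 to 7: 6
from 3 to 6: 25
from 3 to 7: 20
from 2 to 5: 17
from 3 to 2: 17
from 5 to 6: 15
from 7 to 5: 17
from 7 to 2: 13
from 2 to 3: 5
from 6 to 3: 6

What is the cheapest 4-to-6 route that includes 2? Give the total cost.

64

Best 4 to 2: 4 → 7 → 2 costing 34
Best 2 to 6: 2 → 3 → 6 costing 30
Total via 2: 34 + 30 = 64.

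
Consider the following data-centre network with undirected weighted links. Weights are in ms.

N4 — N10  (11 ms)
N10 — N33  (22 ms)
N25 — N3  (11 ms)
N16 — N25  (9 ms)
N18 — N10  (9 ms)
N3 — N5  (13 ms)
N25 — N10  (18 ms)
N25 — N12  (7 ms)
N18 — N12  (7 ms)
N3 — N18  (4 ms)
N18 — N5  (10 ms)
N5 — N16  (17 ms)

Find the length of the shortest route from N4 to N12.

27 ms

Settle nodes by increasing distance from N4:
N4: 0
N10: 11  (via N4)
N18: 20  (via N10)
N3: 24  (via N18)
N12: 27  (via N18)
Shortest route: N4–N10–N18–N12 = 27 ms.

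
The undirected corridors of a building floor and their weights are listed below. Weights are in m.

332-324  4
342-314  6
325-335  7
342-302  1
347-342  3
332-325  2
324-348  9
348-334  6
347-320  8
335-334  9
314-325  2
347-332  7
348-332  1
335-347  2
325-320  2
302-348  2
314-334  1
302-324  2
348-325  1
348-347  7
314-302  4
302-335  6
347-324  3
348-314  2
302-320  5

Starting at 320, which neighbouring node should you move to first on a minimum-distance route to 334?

Compare a few routes:
320 → 325 → 314 → 334: 2+2+1 = 5
320 → 325 → 332 → 348 → 314 → 334: 2+2+1+2+1 = 8
320 → 325 → 348 → 334: 2+1+6 = 9
320 → 325 → 348 → 314 → 334: 2+1+2+1 = 6
Cheapest is 320 → 325 → 314 → 334 at 5 m.
So from 320 the first move is to 325.

325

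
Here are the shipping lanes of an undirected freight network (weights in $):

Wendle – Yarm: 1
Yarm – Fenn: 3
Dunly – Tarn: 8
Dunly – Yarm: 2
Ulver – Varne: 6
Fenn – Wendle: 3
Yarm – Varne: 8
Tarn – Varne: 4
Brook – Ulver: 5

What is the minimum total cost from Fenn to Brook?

$22

Shortest distances from Fenn:
Fenn: 0
Wendle: 3  (via Fenn)
Yarm: 3  (via Fenn)
Dunly: 5  (via Yarm)
Varne: 11  (via Yarm)
Tarn: 13  (via Dunly)
Ulver: 17  (via Varne)
Brook: 22  (via Ulver)
Shortest route: Fenn–Yarm–Varne–Ulver–Brook = $22.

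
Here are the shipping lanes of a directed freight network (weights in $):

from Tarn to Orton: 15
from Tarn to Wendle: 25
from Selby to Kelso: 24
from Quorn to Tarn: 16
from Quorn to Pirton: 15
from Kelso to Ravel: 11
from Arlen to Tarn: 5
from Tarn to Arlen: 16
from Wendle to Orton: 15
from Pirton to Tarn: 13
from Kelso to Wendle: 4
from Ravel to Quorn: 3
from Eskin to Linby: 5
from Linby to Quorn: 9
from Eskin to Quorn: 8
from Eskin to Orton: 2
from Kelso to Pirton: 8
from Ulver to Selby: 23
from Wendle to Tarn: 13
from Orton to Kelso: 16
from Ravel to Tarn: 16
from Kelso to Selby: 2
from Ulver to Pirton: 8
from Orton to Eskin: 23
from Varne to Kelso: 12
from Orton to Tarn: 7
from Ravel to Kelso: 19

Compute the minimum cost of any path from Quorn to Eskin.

$54

Running Dijkstra from Quorn:
Quorn: 0
Pirton: 15  (via Quorn)
Tarn: 16  (via Quorn)
Orton: 31  (via Tarn)
Arlen: 32  (via Tarn)
Wendle: 41  (via Tarn)
Kelso: 47  (via Orton)
Selby: 49  (via Kelso)
Eskin: 54  (via Orton)
Shortest route: Quorn–Tarn–Orton–Eskin = $54.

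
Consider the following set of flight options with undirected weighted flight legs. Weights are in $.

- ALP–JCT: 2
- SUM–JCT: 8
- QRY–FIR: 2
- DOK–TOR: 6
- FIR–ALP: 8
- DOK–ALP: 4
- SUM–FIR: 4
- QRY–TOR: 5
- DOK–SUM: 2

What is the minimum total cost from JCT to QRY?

Settle nodes by increasing distance from JCT:
JCT: 0
ALP: 2  (via JCT)
DOK: 6  (via ALP)
SUM: 8  (via JCT)
FIR: 10  (via ALP)
QRY: 12  (via FIR)
Shortest route: JCT → ALP → FIR → QRY = $12.

$12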